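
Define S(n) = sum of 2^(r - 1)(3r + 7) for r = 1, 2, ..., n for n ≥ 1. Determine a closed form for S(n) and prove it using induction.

S(n) = 2^n(3n + 4) - 4

We claim S(n) = 2^n(3n + 4) - 4 for all n ≥ 1.
When n = 1: S(1) = 10, and the closed form gives 10. They agree.
Inductive step: assume the claim holds for n = r, so S(r) = 2^r(3r + 4) - 4.
Then S(r+1) = S(r) + (2^r(3r + 10)) = (2^r(3r + 4) - 4) + (2^r(3r + 10)).
Simplifying, S(r+1) = 6·2^r·r + 14·2^r - 4 = 2^(r+1)(3(r+1) + 4) - 4,
which is the closed form with n = r+1.
By the principle of mathematical induction, the result holds for all n ≥ 1.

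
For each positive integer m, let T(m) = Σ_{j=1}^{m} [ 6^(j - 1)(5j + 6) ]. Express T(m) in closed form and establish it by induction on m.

T(m) = 6^m(m + 1) - 1

We claim T(m) = 6^m(m + 1) - 1 for all m ≥ 1.
For the base case m = 1: T(1) = 11, and the closed form gives 11. They agree.
Inductive step: assume the claim holds for m = j, so T(j) = 6^j(j + 1) - 1.
Then T(j+1) = T(j) + (6^j(5j + 11)) = (6^j(j + 1) - 1) + (6^j(5j + 11)).
Simplifying, T(j+1) = 6·6^j·j + 12·6^j - 1 = 6^(j+1)((j+1) + 1) - 1,
which is the closed form with m = j+1.
By the principle of mathematical induction, the result holds for all m ≥ 1.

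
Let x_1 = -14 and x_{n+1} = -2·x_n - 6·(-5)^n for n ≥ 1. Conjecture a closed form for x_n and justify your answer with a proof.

Computing the first terms: x_1 = -14, x_2 = 58, x_3 = -266. This suggests x_n = -(-2)^(n + 1) + 2(-5)^n.
When n = 1: the formula gives -14 = -14 = x_1.
Inductive step: suppose the statement holds for some p ≥ 1, so x_p = -(-2)^(p + 1) + 2(-5)^p.
Then x_{p+1} = -2·x_p - 6·(-5)^p = -2·(-(-2)^(p + 1) + 2(-5)^p) - 6·(-5)^p = -(-2)^(p + 2) + 2(-5)^(p + 1) = -(-2)^((p+1) + 1) + 2(-5)^(p+1),
which is the claimed formula at n = p+1.
Hence, by induction on n, the claim holds for every n ≥ 1.

x_n = -(-2)^(n + 1) + 2(-5)^n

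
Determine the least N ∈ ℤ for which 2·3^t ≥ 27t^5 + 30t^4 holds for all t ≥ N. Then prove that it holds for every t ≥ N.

At t = 14: 9565938 < 15673728, so the inequality fails and N ≥ 15. We prove 2·3^t ≥ 27t^5 + 30t^4 for all t ≥ 15.
When t = 15: 2·3^t = 28697814 and 27t^5 + 30t^4 = 22021875, so 28697814 ≥ 22021875.
Inductive step: assume the claim holds for t = k, so 2·3^k ≥ 27k^5 + 30k^4.
Then 2·3^(k + 1) = 3·(2·3^k) ≥ 3·(27k^5 + 30k^4).
Also, for k ≥ 15 we have 3·(27k^5 + 30k^4) ≥ 27(k+1)^5 + 30(k+1)^4, since 3·(27k^5 + 30k^4) − (27(k+1)^5 + 30(k+1)^4) = 54k^5 - 75k^4 - 390k^3 - 450k^2 - 255k - 57, which is nonnegative for all k ≥ 15.
Combining, 2·3^(k + 1) ≥ 27(k+1)^5 + 30(k+1)^4.
This completes the induction.
Hence the smallest such N is 15.

N = 15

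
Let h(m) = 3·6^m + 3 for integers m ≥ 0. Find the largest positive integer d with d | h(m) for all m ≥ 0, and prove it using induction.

d = 3

Computing the first values: h(0) = 6 and h(1) = 21; gcd(6, 21) = 3, so d ≤ 3.
We prove 3 | 3·6^m + 3 for all m ≥ 0 by induction on m.
Base step (m = 0): h(0) = 6 = 3·(2), so 3 | h(0).
For the inductive step, assume it holds for an arbitrary r ≥ 0, i.e. 3 | h(r). Then
h(r+1) = 3·6^(r+1) + 3 = 6·(3·6^r + 3) - 15 = 6·h(r) - 15. The first term is divisible by 3 by the inductive hypothesis, and -15 is divisible by 3. Hence 3 | h(r+1).
This completes the induction.
Therefore the largest such d is 3.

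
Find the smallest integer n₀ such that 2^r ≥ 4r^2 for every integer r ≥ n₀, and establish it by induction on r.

At r = 7: 128 < 196, so the inequality fails and n₀ ≥ 8. We prove 2^r ≥ 4r^2 for all r ≥ 8.
Base step (r = 8): 2^r = 256 and 4r^2 = 256, so 256 ≥ 256.
For the inductive step, assume it holds for an arbitrary j ≥ 8, so 2^j ≥ 4j^2.
Then 2^(j + 1) = 2·(2^j) ≥ 2·(4j^2).
Also, for j ≥ 8 we have 2·(4j^2) ≥ 4(j+1)^2, since 2 ≥ (1 + 1/j)^2 for all j ≥ 8.
Combining, 2^(j + 1) ≥ 4(j+1)^2.
By the principle of mathematical induction, the result holds for all r ≥ 8.
Hence the smallest such n₀ is 8.

n₀ = 8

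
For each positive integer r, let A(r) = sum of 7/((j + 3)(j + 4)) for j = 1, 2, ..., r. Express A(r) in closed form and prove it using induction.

A(r) = 7r/(4(r + 4))

We claim A(r) = 7r/(4(r + 4)) for all r ≥ 1.
For the base case r = 1: A(1) = 7/20, and the closed form gives 7/20. They agree.
Inductive step: assume the claim holds for r = j, so A(j) = 7j/(4(j + 4)).
Then A(j+1) = A(j) + (7/((j + 4)(j + 5))) = (7j/(4(j + 4))) + (7/((j + 4)(j + 5))).
Simplifying, A(j+1) = 7(j + 1)/(4(j + 5)) = 7(j+1)/(4((j+1) + 4)),
which is the closed form with r = j+1.
By the principle of mathematical induction, the result holds for all r ≥ 1.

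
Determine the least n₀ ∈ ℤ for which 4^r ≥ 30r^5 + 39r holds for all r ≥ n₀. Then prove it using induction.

n₀ = 12

At r = 11: 4194304 < 4831959, so the inequality fails and n₀ ≥ 12. We prove 4^r ≥ 30r^5 + 39r for all r ≥ 12.
Base step (r = 12): 4^r = 16777216 and 30r^5 + 39r = 7465428, so 16777216 ≥ 7465428.
Suppose the result is true for r = m, so 4^m ≥ 30m^5 + 39m.
Then 4^(m + 1) = 4·(4^m) ≥ 4·(30m^5 + 39m).
Also, for m ≥ 12 we have 4·(30m^5 + 39m) ≥ 30(m+1)^5 + 39(m+1), since 4·(30m^5 + 39m) − (30(m+1)^5 + 39(m+1)) = 90m^5 - 150m^4 - 300m^3 - 300m^2 - 33m - 69, which is nonnegative for all m ≥ 12.
Combining, 4^(m + 1) ≥ 30(m+1)^5 + 39(m+1).
This completes the induction.
Hence the smallest such n₀ is 12.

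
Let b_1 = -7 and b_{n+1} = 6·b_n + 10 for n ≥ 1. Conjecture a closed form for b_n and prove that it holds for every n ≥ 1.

Computing the first terms: b_1 = -7, b_2 = -32, b_3 = -182. This suggests b_n = -5·6^(n - 1) - 2.
Base case (n = 1): the formula gives -7 = -7 = b_1.
Inductive step: suppose the statement holds for some p ≥ 1, so b_p = -5·6^(p - 1) - 2.
Then b_{p+1} = 6·b_p + 10 = 6·(-5·6^(p - 1) - 2) + 10 = -5·6^p - 2 = -5·6^((p+1) - 1) - 2,
which is the claimed formula at n = p+1.
Hence, by induction on n, the claim holds for every n ≥ 1.

b_n = -5·6^(n - 1) - 2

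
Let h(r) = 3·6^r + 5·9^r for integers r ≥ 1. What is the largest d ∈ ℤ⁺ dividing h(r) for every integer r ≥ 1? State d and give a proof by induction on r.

d = 9

Computing the first values: h(1) = 63 and h(2) = 513; gcd(63, 513) = 9, so d ≤ 9.
We prove 9 | 3·6^r + 5·9^r for all r ≥ 1 by induction on r.
Base step (r = 1): h(1) = 63 = 9·(7), so 9 | h(1).
Suppose the result is true for r = k, i.e. 9 | h(k). Then
h(k+1) − 9·h(k) = (3·6^(k+1) + 5·9^(k+1)) − 9·(3·6^k + 5·9^k) = (3)·6^k·(6 − 9) = (-9)·6^k. Since 9 | h(k) by the inductive hypothesis, 9 | 9·h(k); and 9 | -9 since -9 = 9·-1. Therefore 9 | h(k+1).
Hence, by induction on r, the claim holds for every r ≥ 1.
Therefore the largest such d is 9.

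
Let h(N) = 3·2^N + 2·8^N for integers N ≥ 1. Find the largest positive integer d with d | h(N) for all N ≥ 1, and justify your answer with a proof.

d = 2

Computing the first values: h(1) = 22 and h(2) = 140; gcd(22, 140) = 2, so d ≤ 2.
We prove 2 | 3·2^N + 2·8^N for all N ≥ 1 by induction on N.
For the base case N = 1: h(1) = 22 = 2·(11), so 2 | h(1).
Suppose the result is true for N = k, i.e. 2 | h(k). Then
h(k+1) − 8·h(k) = (3·2^(k+1) + 2·8^(k+1)) − 8·(3·2^k + 2·8^k) = (3)·2^k·(2 − 8) = (-18)·2^k. Since 2 | h(k) by the inductive hypothesis, 2 | 8·h(k); and 2 | -18 since -18 = 2·-9. Therefore 2 | h(k+1).
By the principle of mathematical induction, the result holds for all N ≥ 1.
Therefore the largest such d is 2.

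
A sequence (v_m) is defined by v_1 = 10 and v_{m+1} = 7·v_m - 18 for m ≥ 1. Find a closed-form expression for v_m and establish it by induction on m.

Computing the first terms: v_1 = 10, v_2 = 52, v_3 = 346. This suggests v_m = 7^m + 3.
Base step (m = 1): the formula gives 10 = 10 = v_1.
Inductive step: suppose the statement holds for some j ≥ 1, so v_j = 7^j + 3.
Then v_{j+1} = 7·v_j - 18 = 7·(7^j + 3) - 18 = 7^(j + 1) + 3,
which is the claimed formula at m = j+1.
Hence, by induction on m, the claim holds for every m ≥ 1.

v_m = 7^m + 3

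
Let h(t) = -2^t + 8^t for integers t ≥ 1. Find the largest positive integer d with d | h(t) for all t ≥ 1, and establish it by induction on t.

Computing the first values: h(1) = 6 and h(2) = 60; gcd(6, 60) = 6, so d ≤ 6.
We prove 6 | -2^t + 8^t for all t ≥ 1 by induction on t.
When t = 1: h(1) = 6 = 6·(1), so 6 | h(1).
Inductive step: assume the claim holds for t = p, i.e. 6 | h(p). Then
8^{p+1} − 2^{p+1} = 8·8^p − 2·2^p = 8·(8^p − 2^p) + (6)·2^p. The first term is divisible by 6 by the inductive hypothesis, and the second term (6)·2^p is divisible by 6 since 6 | 6. Hence 6 | h(p+1).
By induction, the statement is established for all t ≥ 1.
Therefore the largest such d is 6.

d = 6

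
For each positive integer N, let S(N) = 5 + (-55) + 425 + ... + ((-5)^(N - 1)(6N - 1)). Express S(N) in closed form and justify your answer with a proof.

S(N) = -(-5)^N·N

We claim S(N) = -(-5)^N·N for all N ≥ 1.
When N = 1: S(1) = 5, and the closed form gives 5. They agree.
Suppose the result is true for N = k, so S(k) = -(-5)^k·k.
Then S(k+1) = S(k) + ((-5)^k(6k + 5)) = (-(-5)^k·k) + ((-5)^k(6k + 5)).
Simplifying, S(k+1) = 5(-5)^k(k + 1) = -(-5)^(k+1)·(k+1),
which is the closed form with N = k+1.
This completes the induction.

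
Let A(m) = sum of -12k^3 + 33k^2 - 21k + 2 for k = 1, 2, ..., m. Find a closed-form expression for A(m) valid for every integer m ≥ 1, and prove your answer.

A(m) = -m(3m^3 - 5m^2 - 3m + 3)

We claim A(m) = -m(3m^3 - 5m^2 - 3m + 3) for all m ≥ 1.
For the base case m = 1: A(1) = 2, and the closed form gives 2. They agree.
For the inductive step, assume it holds for an arbitrary k ≥ 1, so A(k) = k(-3k^3 + 5k^2 + 3k - 3).
Then A(k+1) = A(k) + (-12k^3 - 3k^2 + 9k + 2) = (k(-3k^3 + 5k^2 + 3k - 3)) + (-12k^3 - 3k^2 + 9k + 2).
Simplifying, A(k+1) = -(k + 1)(3k^3 + 4k^2 - 4k - 2) = -(k+1)(3(k+1)^3 - 5(k+1)^2 - 3(k+1) + 3),
which is the closed form with m = k+1.
By induction, the statement is established for all m ≥ 1.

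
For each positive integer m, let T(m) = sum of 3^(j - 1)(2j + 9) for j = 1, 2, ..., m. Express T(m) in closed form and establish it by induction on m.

We claim T(m) = 3^m(m + 4) - 4 for all m ≥ 1.
Base step (m = 1): T(1) = 11, and the closed form gives 11. They agree.
Inductive step: suppose the statement holds for some j ≥ 1, so T(j) = 3^j(j + 4) - 4.
Then T(j+1) = T(j) + (3^j(2j + 11)) = (3^j(j + 4) - 4) + (3^j(2j + 11)).
Simplifying, T(j+1) = 3·3^j·j + 15·3^j - 4 = 3^(j+1)((j+1) + 4) - 4,
which is the closed form with m = j+1.
By induction, the statement is established for all m ≥ 1.

T(m) = 3^m(m + 4) - 4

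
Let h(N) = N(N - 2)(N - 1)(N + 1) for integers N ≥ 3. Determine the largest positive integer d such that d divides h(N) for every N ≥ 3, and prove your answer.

Computing the first values: h(3) = 24 and h(4) = 120; gcd(24, 120) = 24, so d ≤ 24.
We prove 24 | N(N - 2)(N - 1)(N + 1) for all N ≥ 3 by induction on N.
For the base case N = 3: h(3) = 24 = 24·(1), so 24 | h(3).
For the inductive step, assume it holds for an arbitrary p ≥ 3, i.e. 24 | h(p). Then
h(p+1) − h(p) = (p-1)·p·(p+1)·(p+2) − (p-2)·(p-1)·p·(p+1) = (p-1)·p·(p+1)·[(p+2) − (p-2)] = 4·(p-1)·p·(p+1). The product of 3 consecutive integers is divisible by (3)! = 6, so h(p+1) − h(p) is divisible by 4·6 = 24. By the inductive hypothesis 24 | h(p), hence 24 | h(p+1).
By induction, the statement is established for all N ≥ 3.
Therefore the largest such d is 24.

d = 24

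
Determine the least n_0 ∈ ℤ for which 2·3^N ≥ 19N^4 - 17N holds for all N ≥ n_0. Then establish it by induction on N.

n_0 = 11

At N = 10: 118098 < 189830, so the inequality fails and n_0 ≥ 11. We prove 2·3^N ≥ 19N^4 - 17N for all N ≥ 11.
Base step (N = 11): 2·3^N = 354294 and 19N^4 - 17N = 277992, so 354294 ≥ 277992.
Suppose the result is true for N = i, so 2·3^i ≥ 19i^4 - 17i.
Then 2·3^(i + 1) = 3·(2·3^i) ≥ 3·(19i^4 - 17i).
Also, for i ≥ 11 we have 3·(19i^4 - 17i) ≥ 19(i+1)^4 - 17(i+1), since 3·(19i^4 - 17i) − (19(i+1)^4 - 17(i+1)) = 38i^4 - 76i^3 - 114i^2 - 110i - 2, which is nonnegative for all i ≥ 11.
Combining, 2·3^(i + 1) ≥ 19(i+1)^4 - 17(i+1).
This completes the induction.
Hence the smallest such n_0 is 11.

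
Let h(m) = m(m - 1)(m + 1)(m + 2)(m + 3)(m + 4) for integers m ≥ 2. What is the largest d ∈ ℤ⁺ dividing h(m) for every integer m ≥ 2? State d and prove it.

Computing the first values: h(2) = 720 and h(3) = 5040; gcd(720, 5040) = 720, so d ≤ 720.
We prove 720 | m(m - 1)(m + 1)(m + 2)(m + 3)(m + 4) for all m ≥ 2 by induction on m.
When m = 2: h(2) = 720 = 720·(1), so 720 | h(2).
Suppose the result is true for m = j, i.e. 720 | h(j). Then
h(j+1) − h(j) = j·(j+1)·(j+2)·(j+3)·(j+4)·(j+5) − (j-1)·j·(j+1)·(j+2)·(j+3)·(j+4) = j·(j+1)·(j+2)·(j+3)·(j+4)·[(j+5) − (j-1)] = 6·j·(j+1)·(j+2)·(j+3)·(j+4). The product of 5 consecutive integers is divisible by (5)! = 120, so h(j+1) − h(j) is divisible by 6·120 = 720. By the inductive hypothesis 720 | h(j), hence 720 | h(j+1).
Hence, by induction on m, the claim holds for every m ≥ 2.
Therefore the largest such d is 720.

d = 720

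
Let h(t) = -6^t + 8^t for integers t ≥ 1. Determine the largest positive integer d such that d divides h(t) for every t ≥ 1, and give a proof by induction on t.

Computing the first values: h(1) = 2 and h(2) = 28; gcd(2, 28) = 2, so d ≤ 2.
We prove 2 | -6^t + 8^t for all t ≥ 1 by induction on t.
Base case (t = 1): h(1) = 2 = 2·(1), so 2 | h(1).
Suppose the result is true for t = k, i.e. 2 | h(k). Then
8^{k+1} − 6^{k+1} = 8·8^k − 6·6^k = 8·(8^k − 6^k) + (2)·6^k. The first term is divisible by 2 by the inductive hypothesis, and the second term (2)·6^k is divisible by 2 since 2 | 2. Hence 2 | h(k+1).
This completes the induction.
Therefore the largest such d is 2.

d = 2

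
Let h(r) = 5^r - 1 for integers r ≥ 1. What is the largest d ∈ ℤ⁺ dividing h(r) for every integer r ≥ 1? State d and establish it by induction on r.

Computing the first values: h(1) = 4 and h(2) = 24; gcd(4, 24) = 4, so d ≤ 4.
We prove 4 | 5^r - 1 for all r ≥ 1 by induction on r.
Base step (r = 1): h(1) = 4 = 4·(1), so 4 | h(1).
Inductive step: suppose the statement holds for some k ≥ 1, i.e. 4 | h(k). Then
5^{k+1} − 1^{k+1} = 5·5^k − 1·1^k = 5·(5^k − 1^k) + (4)·1^k. The first term is divisible by 4 by the inductive hypothesis, and the second term (4)·1^k is divisible by 4 since 4 | 4. Hence 4 | h(k+1).
By the principle of mathematical induction, the result holds for all r ≥ 1.
Therefore the largest such d is 4.

d = 4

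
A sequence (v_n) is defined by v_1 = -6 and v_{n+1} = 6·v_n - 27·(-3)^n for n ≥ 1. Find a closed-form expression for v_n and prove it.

Computing the first terms: v_1 = -6, v_2 = 45, v_3 = 27. This suggests v_n = -(-3)^(n + 1) + 3·6^(n - 1).
For the base case n = 1: the formula gives -6 = -6 = v_1.
For the inductive step, assume it holds for an arbitrary i ≥ 1, so v_i = -(-3)^(i + 1) + 3·6^(i - 1).
Then v_{i+1} = 6·v_i - 27·(-3)^i = 6·(-(-3)^(i + 1) + 3·6^(i - 1)) - 27·(-3)^i = -(-3)^(i + 2) + 3·6^i = -(-3)^((i+1) + 1) + 3·6^((i+1) - 1),
which is the claimed formula at n = i+1.
This completes the induction.

v_n = -(-3)^(n + 1) + 3·6^(n - 1)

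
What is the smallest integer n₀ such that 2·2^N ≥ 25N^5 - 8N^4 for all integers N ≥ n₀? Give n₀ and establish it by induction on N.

At N = 27: 268435456 < 354471147, so the inequality fails and n₀ ≥ 28. We prove 2·2^N ≥ 25N^5 - 8N^4 for all N ≥ 28.
Base step (N = 28): 2·2^N = 536870912 and 25N^5 - 8N^4 = 425341952, so 536870912 ≥ 425341952.
Suppose the result is true for N = k, so 2·2^k ≥ 25k^5 - 8k^4.
Then 2·2^(k + 1) = 2·(2·2^k) ≥ 2·(25k^5 - 8k^4).
Also, for k ≥ 28 we have 2·(25k^5 - 8k^4) ≥ 25(k+1)^5 - 8(k+1)^4, since 2·(25k^5 - 8k^4) − (25(k+1)^5 - 8(k+1)^4) = 25k^5 - 133k^4 - 218k^3 - 202k^2 - 93k - 17, which is nonnegative for all k ≥ 28.
Combining, 2·2^(k + 1) ≥ 25(k+1)^5 - 8(k+1)^4.
Hence, by induction on N, the claim holds for every N ≥ 28.
Hence the smallest such n₀ is 28.

n₀ = 28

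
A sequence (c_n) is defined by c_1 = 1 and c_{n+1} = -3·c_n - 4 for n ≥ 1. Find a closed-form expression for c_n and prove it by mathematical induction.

Computing the first terms: c_1 = 1, c_2 = -7, c_3 = 17. This suggests c_n = 2(-3)^(n - 1) - 1.
For the base case n = 1: the formula gives 1 = 1 = c_1.
Inductive step: suppose the statement holds for some i ≥ 1, so c_i = 2(-3)^(i - 1) - 1.
Then c_{i+1} = -3·c_i - 4 = -3·(2(-3)^(i - 1) - 1) - 4 = 2(-3)^i - 1 = 2(-3)^((i+1) - 1) - 1,
which is the claimed formula at n = i+1.
By the principle of mathematical induction, the result holds for all n ≥ 1.

c_n = 2(-3)^(n - 1) - 1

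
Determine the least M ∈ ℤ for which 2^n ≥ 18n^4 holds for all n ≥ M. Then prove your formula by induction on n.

M = 23

At n = 22: 4194304 < 4216608, so the inequality fails and M ≥ 23. We prove 2^n ≥ 18n^4 for all n ≥ 23.
Base case (n = 23): 2^n = 8388608 and 18n^4 = 5037138, so 8388608 ≥ 5037138.
Suppose the result is true for n = i, so 2^i ≥ 18i^4.
Then 2^(i + 1) = 2·(2^i) ≥ 2·(18i^4).
Also, for i ≥ 23 we have 2·(18i^4) ≥ 18(i+1)^4, since 2 ≥ (1 + 1/i)^4 for all i ≥ 23.
Combining, 2^(i + 1) ≥ 18(i+1)^4.
This completes the induction.
Hence the smallest such M is 23.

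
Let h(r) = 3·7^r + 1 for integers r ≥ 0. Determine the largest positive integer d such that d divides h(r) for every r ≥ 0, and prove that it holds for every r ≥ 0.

Computing the first values: h(0) = 4 and h(1) = 22; gcd(4, 22) = 2, so d ≤ 2.
We prove 2 | 3·7^r + 1 for all r ≥ 0 by induction on r.
When r = 0: h(0) = 4 = 2·(2), so 2 | h(0).
Inductive step: suppose the statement holds for some i ≥ 0, i.e. 2 | h(i). Then
h(i+1) = 3·7^(i+1) + 1 = 7·(3·7^i + 1) - 6 = 7·h(i) - 6. The first term is divisible by 2 by the inductive hypothesis, and -6 is divisible by 2. Hence 2 | h(i+1).
This completes the induction.
Therefore the largest such d is 2.

d = 2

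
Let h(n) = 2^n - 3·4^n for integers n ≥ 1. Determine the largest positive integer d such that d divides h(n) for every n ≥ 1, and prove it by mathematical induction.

Computing the first values: h(1) = -10 and h(2) = -44; gcd(-10, -44) = 2, so d ≤ 2.
We prove 2 | 2^n - 3·4^n for all n ≥ 1 by induction on n.
Base case (n = 1): h(1) = -10 = 2·(-5), so 2 | h(1).
Suppose the result is true for n = p, i.e. 2 | h(p). Then
h(p+1) − 4·h(p) = (2^(p+1) - 3·4^(p+1)) − 4·(2^p - 3·4^p) = (1)·2^p·(2 − 4) = (-2)·2^p. Since 2 | h(p) by the inductive hypothesis, 2 | 4·h(p); and 2 | -2 since -2 = 2·-1. Therefore 2 | h(p+1).
This completes the induction.
Therefore the largest such d is 2.

d = 2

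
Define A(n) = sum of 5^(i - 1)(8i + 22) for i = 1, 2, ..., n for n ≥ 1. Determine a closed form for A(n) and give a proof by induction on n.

We claim A(n) = 5^n(2n + 5) - 5 for all n ≥ 1.
For the base case n = 1: A(1) = 30, and the closed form gives 30. They agree.
Inductive step: suppose the statement holds for some i ≥ 1, so A(i) = 5^i(2i + 5) - 5.
Then A(i+1) = A(i) + (5^i(8i + 30)) = (5^i(2i + 5) - 5) + (5^i(8i + 30)).
Simplifying, A(i+1) = 10·5^i·i + 35·5^i - 5 = 5^(i+1)(2(i+1) + 5) - 5,
which is the closed form with n = i+1.
This completes the induction.

A(n) = 5^n(2n + 5) - 5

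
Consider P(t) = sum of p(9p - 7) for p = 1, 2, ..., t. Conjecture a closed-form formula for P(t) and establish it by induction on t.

P(t) = t(t + 1)(3t - 2)

We claim P(t) = t(t + 1)(3t - 2) for all t ≥ 1.
Base step (t = 1): P(1) = 2, and the closed form gives 2. They agree.
For the inductive step, assume it holds for an arbitrary p ≥ 1, so P(p) = p(3p^2 + p - 2).
Then P(p+1) = P(p) + ((p + 1)(9p + 2)) = (p(3p^2 + p - 2)) + ((p + 1)(9p + 2)).
Simplifying, P(p+1) = (p + 1)(p + 2)(3p + 1) = (p+1)((p+1) + 1)(3(p+1) - 2),
which is the closed form with t = p+1.
By induction, the statement is established for all t ≥ 1.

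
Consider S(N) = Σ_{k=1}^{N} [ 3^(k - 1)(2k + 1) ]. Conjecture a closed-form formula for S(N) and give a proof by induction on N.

S(N) = 3^N·N

We claim S(N) = 3^N·N for all N ≥ 1.
For the base case N = 1: S(1) = 3, and the closed form gives 3. They agree.
Suppose the result is true for N = k, so S(k) = 3^k·k.
Then S(k+1) = S(k) + (3^k(2k + 3)) = (3^k·k) + (3^k(2k + 3)).
Simplifying, S(k+1) = 3^(k + 1)(k + 1) = 3^(k+1)·(k+1),
which is the closed form with N = k+1.
Hence, by induction on N, the claim holds for every N ≥ 1.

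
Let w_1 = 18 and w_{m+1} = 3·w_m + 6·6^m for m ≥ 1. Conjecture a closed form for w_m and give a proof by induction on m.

w_m = 2·3^m + 2·6^m

Computing the first terms: w_1 = 18, w_2 = 90, w_3 = 486. This suggests w_m = 2·3^m + 2·6^m.
Base case (m = 1): the formula gives 18 = 18 = w_1.
Inductive step: assume the claim holds for m = p, so w_p = 2·3^p + 2·6^p.
Then w_{p+1} = 3·w_p + 6·6^p = 3·(2·3^p + 2·6^p) + 6·6^p = 2·3^(p + 1) + 2·6^(p + 1),
which is the claimed formula at m = p+1.
Hence, by induction on m, the claim holds for every m ≥ 1.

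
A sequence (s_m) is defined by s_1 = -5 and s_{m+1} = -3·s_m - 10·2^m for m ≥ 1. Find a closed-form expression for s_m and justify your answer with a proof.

s_m = -(-3)^(m - 1) - 2^(m + 1)

Computing the first terms: s_1 = -5, s_2 = -5, s_3 = -25. This suggests s_m = -(-3)^(m - 1) - 2^(m + 1).
Base step (m = 1): the formula gives -5 = -5 = s_1.
Inductive step: suppose the statement holds for some k ≥ 1, so s_k = -(-3)^(k - 1) - 2^(k + 1).
Then s_{k+1} = -3·s_k - 10·2^k = -3·(-(-3)^(k - 1) - 2^(k + 1)) - 10·2^k = -(-3)^k - 2^(k + 2) = -(-3)^((k+1) - 1) - 2^((k+1) + 1),
which is the claimed formula at m = k+1.
Hence, by induction on m, the claim holds for every m ≥ 1.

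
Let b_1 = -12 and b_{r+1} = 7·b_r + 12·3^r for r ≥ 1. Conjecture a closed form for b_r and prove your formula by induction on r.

Computing the first terms: b_1 = -12, b_2 = -48, b_3 = -228. This suggests b_r = -3^(r + 1) - 3·7^(r - 1).
For the base case r = 1: the formula gives -12 = -12 = b_1.
Suppose the result is true for r = p, so b_p = -3^(p + 1) - 3·7^(p - 1).
Then b_{p+1} = 7·b_p + 12·3^p = 7·(-3^(p + 1) - 3·7^(p - 1)) + 12·3^p = -3^(p + 2) - 3·7^p = -3^((p+1) + 1) - 3·7^((p+1) - 1),
which is the claimed formula at r = p+1.
By the principle of mathematical induction, the result holds for all r ≥ 1.

b_r = -3^(r + 1) - 3·7^(r - 1)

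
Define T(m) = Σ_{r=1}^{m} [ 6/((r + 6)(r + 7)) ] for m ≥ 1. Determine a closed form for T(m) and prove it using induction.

We claim T(m) = 6m/(7(m + 7)) for all m ≥ 1.
For the base case m = 1: T(1) = 3/28, and the closed form gives 3/28. They agree.
Suppose the result is true for m = r, so T(r) = 6r/(7(r + 7)).
Then T(r+1) = T(r) + (6/((r + 7)(r + 8))) = (6r/(7(r + 7))) + (6/((r + 7)(r + 8))).
Simplifying, T(r+1) = 6(r + 1)/(7(r + 8)) = 6(r+1)/(7((r+1) + 7)),
which is the closed form with m = r+1.
Hence, by induction on m, the claim holds for every m ≥ 1.

T(m) = 6m/(7(m + 7))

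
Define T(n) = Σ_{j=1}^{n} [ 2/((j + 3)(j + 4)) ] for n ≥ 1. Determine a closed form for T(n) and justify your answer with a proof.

We claim T(n) = n/(2(n + 4)) for all n ≥ 1.
For the base case n = 1: T(1) = 1/10, and the closed form gives 1/10. They agree.
For the inductive step, assume it holds for an arbitrary j ≥ 1, so T(j) = j/(2(j + 4)).
Then T(j+1) = T(j) + (2/((j + 4)(j + 5))) = (j/(2(j + 4))) + (2/((j + 4)(j + 5))).
Simplifying, T(j+1) = (j + 1)/(2(j + 5)) = (j+1)/(2((j+1) + 4)),
which is the closed form with n = j+1.
By induction, the statement is established for all n ≥ 1.

T(n) = n/(2(n + 4))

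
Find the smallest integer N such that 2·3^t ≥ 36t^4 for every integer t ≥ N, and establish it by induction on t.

N = 12

At t = 11: 354294 < 527076, so the inequality fails and N ≥ 12. We prove 2·3^t ≥ 36t^4 for all t ≥ 12.
When t = 12: 2·3^t = 1062882 and 36t^4 = 746496, so 1062882 ≥ 746496.
Inductive step: suppose the statement holds for some k ≥ 12, so 2·3^k ≥ 36k^4.
Then 2·3^(k + 1) = 3·(2·3^k) ≥ 3·(36k^4).
Also, for k ≥ 12 we have 3·(36k^4) ≥ 36(k+1)^4, since 3 ≥ (1 + 1/k)^4 for all k ≥ 12.
Combining, 2·3^(k + 1) ≥ 36(k+1)^4.
By induction, the statement is established for all t ≥ 12.
Hence the smallest such N is 12.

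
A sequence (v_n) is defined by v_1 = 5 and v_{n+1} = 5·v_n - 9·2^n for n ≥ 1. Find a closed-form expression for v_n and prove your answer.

Computing the first terms: v_1 = 5, v_2 = 7, v_3 = -1. This suggests v_n = 3·2^n - 5^(n - 1).
When n = 1: the formula gives 5 = 5 = v_1.
Inductive step: suppose the statement holds for some j ≥ 1, so v_j = 3·2^j - 5^(j - 1).
Then v_{j+1} = 5·v_j - 9·2^j = 5·(3·2^j - 5^(j - 1)) - 9·2^j = 3·2^(j + 1) - 5^j = 3·2^(j+1) - 5^((j+1) - 1),
which is the claimed formula at n = j+1.
By induction, the statement is established for all n ≥ 1.

v_n = 3·2^n - 5^(n - 1)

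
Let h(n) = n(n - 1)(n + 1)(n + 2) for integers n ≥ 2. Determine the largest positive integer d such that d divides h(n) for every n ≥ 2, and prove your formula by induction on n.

d = 24

Computing the first values: h(2) = 24 and h(3) = 120; gcd(24, 120) = 24, so d ≤ 24.
We prove 24 | n(n - 1)(n + 1)(n + 2) for all n ≥ 2 by induction on n.
Base case (n = 2): h(2) = 24 = 24·(1), so 24 | h(2).
Inductive step: assume the claim holds for n = r, i.e. 24 | h(r). Then
h(r+1) − h(r) = r·(r+1)·(r+2)·(r+3) − (r-1)·r·(r+1)·(r+2) = r·(r+1)·(r+2)·[(r+3) − (r-1)] = 4·r·(r+1)·(r+2). The product of 3 consecutive integers is divisible by (3)! = 6, so h(r+1) − h(r) is divisible by 4·6 = 24. By the inductive hypothesis 24 | h(r), hence 24 | h(r+1).
By the principle of mathematical induction, the result holds for all n ≥ 2.
Therefore the largest such d is 24.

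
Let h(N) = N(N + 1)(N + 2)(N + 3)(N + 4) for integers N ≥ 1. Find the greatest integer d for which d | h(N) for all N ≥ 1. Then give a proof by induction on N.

Computing the first values: h(1) = 120 and h(2) = 720; gcd(120, 720) = 120, so d ≤ 120.
We prove 120 | N(N + 1)(N + 2)(N + 3)(N + 4) for all N ≥ 1 by induction on N.
For the base case N = 1: h(1) = 120 = 120·(1), so 120 | h(1).
For the inductive step, assume it holds for an arbitrary p ≥ 1, i.e. 120 | h(p). Then
h(p+1) − h(p) = (p+1)·(p+2)·(p+3)·(p+4)·(p+5) − p·(p+1)·(p+2)·(p+3)·(p+4) = (p+1)·(p+2)·(p+3)·(p+4)·[(p+5) − p] = 5·(p+1)·(p+2)·(p+3)·(p+4). The product of 4 consecutive integers is divisible by (4)! = 24, so h(p+1) − h(p) is divisible by 5·24 = 120. By the inductive hypothesis 120 | h(p), hence 120 | h(p+1).
By induction, the statement is established for all N ≥ 1.
Therefore the largest such d is 120.

d = 120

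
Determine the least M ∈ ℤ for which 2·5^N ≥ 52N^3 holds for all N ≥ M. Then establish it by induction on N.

At N = 5: 6250 < 6500, so the inequality fails and M ≥ 6. We prove 2·5^N ≥ 52N^3 for all N ≥ 6.
When N = 6: 2·5^N = 31250 and 52N^3 = 11232, so 31250 ≥ 11232.
Suppose the result is true for N = i, so 2·5^i ≥ 52i^3.
Then 2·5^(i + 1) = 5·(2·5^i) ≥ 5·(52i^3).
Also, for i ≥ 6 we have 5·(52i^3) ≥ 52(i+1)^3, since 5 ≥ (1 + 1/i)^3 for all i ≥ 6.
Combining, 2·5^(i + 1) ≥ 52(i+1)^3.
By the principle of mathematical induction, the result holds for all N ≥ 6.
Hence the smallest such M is 6.

M = 6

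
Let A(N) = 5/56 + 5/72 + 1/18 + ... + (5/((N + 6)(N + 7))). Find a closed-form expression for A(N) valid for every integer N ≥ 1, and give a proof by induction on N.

A(N) = 5N/(7(N + 7))

We claim A(N) = 5N/(7(N + 7)) for all N ≥ 1.
Base case (N = 1): A(1) = 5/56, and the closed form gives 5/56. They agree.
For the inductive step, assume it holds for an arbitrary k ≥ 1, so A(k) = 5k/(7(k + 7)).
Then A(k+1) = A(k) + (5/((k + 7)(k + 8))) = (5k/(7(k + 7))) + (5/((k + 7)(k + 8))).
Simplifying, A(k+1) = 5(k + 1)/(7(k + 8)) = 5(k+1)/(7((k+1) + 7)),
which is the closed form with N = k+1.
By induction, the statement is established for all N ≥ 1.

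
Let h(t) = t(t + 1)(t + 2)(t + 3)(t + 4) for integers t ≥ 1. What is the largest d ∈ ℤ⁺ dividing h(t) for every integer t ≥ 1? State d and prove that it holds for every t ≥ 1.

d = 120

Computing the first values: h(1) = 120 and h(2) = 720; gcd(120, 720) = 120, so d ≤ 120.
We prove 120 | t(t + 1)(t + 2)(t + 3)(t + 4) for all t ≥ 1 by induction on t.
Base case (t = 1): h(1) = 120 = 120·(1), so 120 | h(1).
For the inductive step, assume it holds for an arbitrary j ≥ 1, i.e. 120 | h(j). Then
h(j+1) − h(j) = (j+1)·(j+2)·(j+3)·(j+4)·(j+5) − j·(j+1)·(j+2)·(j+3)·(j+4) = (j+1)·(j+2)·(j+3)·(j+4)·[(j+5) − j] = 5·(j+1)·(j+2)·(j+3)·(j+4). The product of 4 consecutive integers is divisible by (4)! = 24, so h(j+1) − h(j) is divisible by 5·24 = 120. By the inductive hypothesis 120 | h(j), hence 120 | h(j+1).
By induction, the statement is established for all t ≥ 1.
Therefore the largest such d is 120.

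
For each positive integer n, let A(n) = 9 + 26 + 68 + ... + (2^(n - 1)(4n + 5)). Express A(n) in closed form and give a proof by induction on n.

A(n) = 2^n(4n + 1) - 1

We claim A(n) = 2^n(4n + 1) - 1 for all n ≥ 1.
When n = 1: A(1) = 9, and the closed form gives 9. They agree.
For the inductive step, assume it holds for an arbitrary m ≥ 1, so A(m) = 2^m(4m + 1) - 1.
Then A(m+1) = A(m) + (2^m(4m + 9)) = (2^m(4m + 1) - 1) + (2^m(4m + 9)).
Simplifying, A(m+1) = 8·2^m·m + 10·2^m - 1 = 2^(m+1)(4(m+1) + 1) - 1,
which is the closed form with n = m+1.
This completes the induction.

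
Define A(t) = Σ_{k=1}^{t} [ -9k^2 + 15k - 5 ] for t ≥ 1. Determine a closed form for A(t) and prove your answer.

We claim A(t) = -t(3t^2 - 3t - 1) for all t ≥ 1.
Base step (t = 1): A(1) = 1, and the closed form gives 1. They agree.
Inductive step: assume the claim holds for t = k, so A(k) = k(-3k^2 + 3k + 1).
Then A(k+1) = A(k) + (-9k^2 - 3k + 1) = (k(-3k^2 + 3k + 1)) + (-9k^2 - 3k + 1).
Simplifying, A(k+1) = -(k + 1)(3k^2 + 3k - 1) = -(k+1)(3(k+1)^2 - 3(k+1) - 1),
which is the closed form with t = k+1.
This completes the induction.

A(t) = -t(3t^2 - 3t - 1)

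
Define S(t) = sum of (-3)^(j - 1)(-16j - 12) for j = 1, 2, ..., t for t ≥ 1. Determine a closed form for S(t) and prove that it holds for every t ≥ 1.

We claim S(t) = 4(-3)^t(t + 1) - 4 for all t ≥ 1.
Base step (t = 1): S(1) = -28, and the closed form gives -28. They agree.
Suppose the result is true for t = j, so S(j) = 4(-3)^j(j + 1) - 4.
Then S(j+1) = S(j) + ((-3)^j(-16j - 28)) = (4(-3)^j(j + 1) - 4) + ((-3)^j(-16j - 28)).
Simplifying, S(j+1) = -12(-3)^j·j - 24(-3)^j - 4 = 4(-3)^(j+1)((j+1) + 1) - 4,
which is the closed form with t = j+1.
By the principle of mathematical induction, the result holds for all t ≥ 1.

S(t) = 4(-3)^t(t + 1) - 4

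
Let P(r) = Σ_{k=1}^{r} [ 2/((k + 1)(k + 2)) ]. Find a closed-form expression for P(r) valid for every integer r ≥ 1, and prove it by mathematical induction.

P(r) = r/(r + 2)

We claim P(r) = r/(r + 2) for all r ≥ 1.
For the base case r = 1: P(1) = 1/3, and the closed form gives 1/3. They agree.
Inductive step: assume the claim holds for r = k, so P(k) = k/(k + 2).
Then P(k+1) = P(k) + (2/((k + 2)(k + 3))) = (k/(k + 2)) + (2/((k + 2)(k + 3))).
Simplifying, P(k+1) = (k + 1)/(k + 3) = (k+1)/((k+1) + 2),
which is the closed form with r = k+1.
This completes the induction.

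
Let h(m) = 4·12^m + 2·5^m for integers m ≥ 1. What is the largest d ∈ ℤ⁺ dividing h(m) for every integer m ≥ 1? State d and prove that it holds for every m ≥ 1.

Computing the first values: h(1) = 58 and h(2) = 626; gcd(58, 626) = 2, so d ≤ 2.
We prove 2 | 4·12^m + 2·5^m for all m ≥ 1 by induction on m.
When m = 1: h(1) = 58 = 2·(29), so 2 | h(1).
Inductive step: assume the claim holds for m = j, i.e. 2 | h(j). Then
h(j+1) − 12·h(j) = (4·12^(j+1) + 2·5^(j+1)) − 12·(4·12^j + 2·5^j) = (2)·5^j·(5 − 12) = (-14)·5^j. Since 2 | h(j) by the inductive hypothesis, 2 | 12·h(j); and 2 | -14 since -14 = 2·-7. Therefore 2 | h(j+1).
This completes the induction.
Therefore the largest such d is 2.

d = 2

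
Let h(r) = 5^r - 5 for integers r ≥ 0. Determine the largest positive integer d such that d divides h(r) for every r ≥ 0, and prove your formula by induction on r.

d = 4

Computing the first values: h(0) = -4 and h(1) = 0; gcd(-4, 0) = 4, so d ≤ 4.
We prove 4 | 5^r - 5 for all r ≥ 0 by induction on r.
For the base case r = 0: h(0) = -4 = 4·(-1), so 4 | h(0).
Inductive step: assume the claim holds for r = m, i.e. 4 | h(m). Then
h(m+1) = 5^(m+1) - 5 = 5·(5^m - 5) + 20 = 5·h(m) + 20. The first term is divisible by 4 by the inductive hypothesis, and 20 is divisible by 4. Hence 4 | h(m+1).
By the principle of mathematical induction, the result holds for all r ≥ 0.
Therefore the largest such d is 4.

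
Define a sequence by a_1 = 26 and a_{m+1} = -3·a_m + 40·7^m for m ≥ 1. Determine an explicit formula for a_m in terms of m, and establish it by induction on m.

Computing the first terms: a_1 = 26, a_2 = 202, a_3 = 1354. This suggests a_m = -2(-3)^(m - 1) + 4·7^m.
For the base case m = 1: the formula gives 26 = 26 = a_1.
Inductive step: assume the claim holds for m = j, so a_j = -2(-3)^(j - 1) + 4·7^j.
Then a_{j+1} = -3·a_j + 40·7^j = -3·(-2(-3)^(j - 1) + 4·7^j) + 40·7^j = -2(-3)^j + 4·7^(j + 1) = -2(-3)^((j+1) - 1) + 4·7^(j+1),
which is the claimed formula at m = j+1.
By induction, the statement is established for all m ≥ 1.

a_m = -2(-3)^(m - 1) + 4·7^m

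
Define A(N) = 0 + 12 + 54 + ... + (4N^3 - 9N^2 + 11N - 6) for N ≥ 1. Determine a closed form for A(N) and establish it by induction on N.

We claim A(N) = N(N - 1)(N^2 + 2) for all N ≥ 1.
When N = 1: A(1) = 0, and the closed form gives 0. They agree.
Inductive step: suppose the statement holds for some k ≥ 1, so A(k) = k(k^3 - k^2 + 2k - 2).
Then A(k+1) = A(k) + (k(4k^2 + 3k + 5)) = (k(k^3 - k^2 + 2k - 2)) + (k(4k^2 + 3k + 5)).
Simplifying, A(k+1) = k(k + 1)(k^2 + 2k + 3) = (k+1)((k+1) - 1)((k+1)^2 + 2),
which is the closed form with N = k+1.
This completes the induction.

A(N) = N(N - 1)(N^2 + 2)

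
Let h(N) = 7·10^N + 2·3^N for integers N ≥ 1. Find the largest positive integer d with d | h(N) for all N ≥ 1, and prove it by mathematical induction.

d = 2

Computing the first values: h(1) = 76 and h(2) = 718; gcd(76, 718) = 2, so d ≤ 2.
We prove 2 | 7·10^N + 2·3^N for all N ≥ 1 by induction on N.
Base step (N = 1): h(1) = 76 = 2·(38), so 2 | h(1).
For the inductive step, assume it holds for an arbitrary j ≥ 1, i.e. 2 | h(j). Then
h(j+1) − 10·h(j) = (7·10^(j+1) + 2·3^(j+1)) − 10·(7·10^j + 2·3^j) = (2)·3^j·(3 − 10) = (-14)·3^j. Since 2 | h(j) by the inductive hypothesis, 2 | 10·h(j); and 2 | -14 since -14 = 2·-7. Therefore 2 | h(j+1).
Hence, by induction on N, the claim holds for every N ≥ 1.
Therefore the largest such d is 2.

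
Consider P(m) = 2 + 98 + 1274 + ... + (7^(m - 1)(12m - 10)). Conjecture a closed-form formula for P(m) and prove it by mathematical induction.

P(m) = 2·7^m(m - 1) + 2

We claim P(m) = 2·7^m(m - 1) + 2 for all m ≥ 1.
Base case (m = 1): P(1) = 2, and the closed form gives 2. They agree.
Suppose the result is true for m = r, so P(r) = 2·7^r(r - 1) + 2.
Then P(r+1) = P(r) + (7^r(12r + 2)) = (2·7^r(r - 1) + 2) + (7^r(12r + 2)).
Simplifying, P(r+1) = 14·7^r·r + 2 = 2·7^(r+1)((r+1) - 1) + 2,
which is the closed form with m = r+1.
By the principle of mathematical induction, the result holds for all m ≥ 1.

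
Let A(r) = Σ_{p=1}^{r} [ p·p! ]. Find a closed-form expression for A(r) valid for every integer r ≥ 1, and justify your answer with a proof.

We claim A(r) = (r + 1)! - 1 for all r ≥ 1.
For the base case r = 1: A(1) = 1, and the closed form gives 1. They agree.
Inductive step: suppose the statement holds for some p ≥ 1, so A(p) = (p + 1)! - 1.
Then A(p+1) = A(p) + ((p + 1)(p + 1)!) = ((p + 1)! - 1) + ((p + 1)(p + 1)!).
Simplifying, A(p+1) = ((p+1) + 1)! - 1,
which is the closed form with r = p+1.
By induction, the statement is established for all r ≥ 1.

A(r) = (r + 1)! - 1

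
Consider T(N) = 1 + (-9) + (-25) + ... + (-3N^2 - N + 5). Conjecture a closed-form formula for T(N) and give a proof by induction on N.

T(N) = -N(N^2 + 2N - 4)

We claim T(N) = -N(N^2 + 2N - 4) for all N ≥ 1.
When N = 1: T(1) = 1, and the closed form gives 1. They agree.
For the inductive step, assume it holds for an arbitrary r ≥ 1, so T(r) = r(-r^2 - 2r + 4).
Then T(r+1) = T(r) + (-r - 3(r + 1)^2 + 4) = (r(-r^2 - 2r + 4)) + (-r - 3(r + 1)^2 + 4).
Simplifying, T(r+1) = -(r + 1)(r^2 + 4r - 1) = -(r+1)((r+1)^2 + 2(r+1) - 4),
which is the closed form with N = r+1.
This completes the induction.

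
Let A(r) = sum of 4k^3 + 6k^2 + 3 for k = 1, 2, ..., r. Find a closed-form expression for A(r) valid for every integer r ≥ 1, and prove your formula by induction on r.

A(r) = r(r^3 + 4r^2 + 4r + 4)

We claim A(r) = r(r^3 + 4r^2 + 4r + 4) for all r ≥ 1.
For the base case r = 1: A(1) = 13, and the closed form gives 13. They agree.
For the inductive step, assume it holds for an arbitrary k ≥ 1, so A(k) = k(k^3 + 4k^2 + 4k + 4).
Then A(k+1) = A(k) + (4(k + 1)^3 + 6(k + 1)^2 + 3) = (k(k^3 + 4k^2 + 4k + 4)) + (4(k + 1)^3 + 6(k + 1)^2 + 3).
Simplifying, A(k+1) = (k + 1)(k^3 + 7k^2 + 15k + 13) = (k+1)((k+1)^3 + 4(k+1)^2 + 4(k+1) + 4),
which is the closed form with r = k+1.
This completes the induction.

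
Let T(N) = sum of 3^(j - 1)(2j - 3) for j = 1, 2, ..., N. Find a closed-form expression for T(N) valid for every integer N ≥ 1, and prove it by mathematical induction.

We claim T(N) = 3^N(N - 2) + 2 for all N ≥ 1.
When N = 1: T(1) = -1, and the closed form gives -1. They agree.
Suppose the result is true for N = j, so T(j) = 3^j(j - 2) + 2.
Then T(j+1) = T(j) + (3^j(2j - 1)) = (3^j(j - 2) + 2) + (3^j(2j - 1)).
Simplifying, T(j+1) = 3^(j + 1)j - 3^(j + 1) + 2 = 3^(j+1)((j+1) - 2) + 2,
which is the closed form with N = j+1.
By the principle of mathematical induction, the result holds for all N ≥ 1.

T(N) = 3^N(N - 2) + 2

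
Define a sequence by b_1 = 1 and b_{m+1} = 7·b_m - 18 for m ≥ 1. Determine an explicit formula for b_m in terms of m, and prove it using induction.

b_m = -2·7^(m - 1) + 3

Computing the first terms: b_1 = 1, b_2 = -11, b_3 = -95. This suggests b_m = -2·7^(m - 1) + 3.
When m = 1: the formula gives 1 = 1 = b_1.
Inductive step: suppose the statement holds for some r ≥ 1, so b_r = -2·7^(r - 1) + 3.
Then b_{r+1} = 7·b_r - 18 = 7·(-2·7^(r - 1) + 3) - 18 = -2·7^r + 3 = -2·7^((r+1) - 1) + 3,
which is the claimed formula at m = r+1.
This completes the induction.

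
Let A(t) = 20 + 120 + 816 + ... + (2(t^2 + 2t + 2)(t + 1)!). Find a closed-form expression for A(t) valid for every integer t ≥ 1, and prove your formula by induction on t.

A(t) = (2t + 2)(t + 2)! - 4

We claim A(t) = (2t + 2)(t + 2)! - 4 for all t ≥ 1.
Base case (t = 1): A(1) = 20, and the closed form gives 20. They agree.
Inductive step: suppose the statement holds for some m ≥ 1, so A(m) = (2m + 2)(m + 2)! - 4.
Then A(m+1) = A(m) + (2(m^2 + 4m + 5)(m + 2)!) = ((2m + 2)(m + 2)! - 4) + (2(m^2 + 4m + 5)(m + 2)!).
Simplifying, A(m+1) = (2(m+1) + 2)((m+1) + 2)! - 4,
which is the closed form with t = m+1.
This completes the induction.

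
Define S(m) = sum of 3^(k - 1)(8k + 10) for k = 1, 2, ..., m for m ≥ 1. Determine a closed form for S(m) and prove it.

S(m) = 3^m(4m + 3) - 3

We claim S(m) = 3^m(4m + 3) - 3 for all m ≥ 1.
Base case (m = 1): S(1) = 18, and the closed form gives 18. They agree.
Suppose the result is true for m = k, so S(k) = 3^k(4k + 3) - 3.
Then S(k+1) = S(k) + (3^k(8k + 18)) = (3^k(4k + 3) - 3) + (3^k(8k + 18)).
Simplifying, S(k+1) = 12·3^k·k + 21·3^k - 3 = 3^(k+1)(4(k+1) + 3) - 3,
which is the closed form with m = k+1.
By the principle of mathematical induction, the result holds for all m ≥ 1.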